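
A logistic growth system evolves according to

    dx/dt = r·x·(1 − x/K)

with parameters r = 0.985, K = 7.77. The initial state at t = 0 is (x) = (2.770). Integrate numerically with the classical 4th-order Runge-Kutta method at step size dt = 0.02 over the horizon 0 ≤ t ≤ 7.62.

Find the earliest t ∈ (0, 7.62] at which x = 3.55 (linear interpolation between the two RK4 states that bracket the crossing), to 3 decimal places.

t=0.000: state=(2.770)
step 1 (dt=0.02): k1=(1.756), k2=(1.761), k3=(1.761), k4=(1.766); state += dt/6·(k1+2k2+2k3+k4)
t=0.020: state=(2.805)
t=0.040: state=(2.841)
t=0.060: state=(2.876)
t=0.420: state=(3.542)
next step: t=0.440: state=(3.580) — x has crossed 3.55
linear interpolation between t=0.420 (3.54228) and t=0.440 (3.58028) → t≈0.424

t = 0.424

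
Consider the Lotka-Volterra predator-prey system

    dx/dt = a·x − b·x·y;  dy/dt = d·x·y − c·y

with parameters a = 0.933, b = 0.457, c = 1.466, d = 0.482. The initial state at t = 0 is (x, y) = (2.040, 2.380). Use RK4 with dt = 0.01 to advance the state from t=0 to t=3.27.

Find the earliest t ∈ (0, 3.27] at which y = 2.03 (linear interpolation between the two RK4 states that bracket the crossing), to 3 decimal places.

t = 0.319

t=0.000: state=(2.040, 2.380)
step 1 (dt=0.01): k1=(-0.316, -1.149), k2=(-0.310, -1.148), k3=(-0.310, -1.148), k4=(-0.304, -1.147); state += dt/6·(k1+2k2+2k3+k4)
t=0.010: state=(2.037, 2.369)
t=0.020: state=(2.034, 2.357)
t=0.030: state=(2.031, 2.346)
continuing one RK4 step at a time; state shown every 20 steps (Δt=0.2):
t=0.200: state=(1.998, 2.156)
t=0.310: state=(1.993, 2.040)
next step: t=0.320: state=(1.993, 2.029) — y has crossed 2.03
linear interpolation between t=0.310 (2.03951) and t=0.320 (2.02923) → t≈0.319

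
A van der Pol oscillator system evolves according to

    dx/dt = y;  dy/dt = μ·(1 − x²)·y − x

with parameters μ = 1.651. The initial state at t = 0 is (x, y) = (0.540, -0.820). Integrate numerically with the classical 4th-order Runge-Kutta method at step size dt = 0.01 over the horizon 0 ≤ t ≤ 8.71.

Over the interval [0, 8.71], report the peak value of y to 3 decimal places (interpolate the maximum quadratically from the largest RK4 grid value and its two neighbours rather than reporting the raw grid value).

t=0.000: state=(0.540, -0.820)
step 1 (dt=0.01): k1=(-0.820, -1.499), k2=(-0.827, -1.510), k3=(-0.828, -1.510), k4=(-0.835, -1.521); state += dt/6·(k1+2k2+2k3+k4)
t=0.010: state=(0.532, -0.835)
t=0.020: state=(0.523, -0.850)
t=0.030: state=(0.515, -0.866)
continuing one RK4 step at a time; state shown every 50 steps (Δt=0.5):
t=0.500: state=(-0.117, -1.946)
t=1.000: state=(-1.340, -2.288)
t=1.500: state=(-1.862, -0.075)
t=2.000: state=(-1.745, 0.403)
t=2.500: state=(-1.503, 0.562)
t=3.000: state=(-1.170, 0.798)
t=3.500: state=(-0.648, 1.394)
t=4.000: state=(0.413, 3.052)
t=4.500: state=(1.835, 1.438)
t=5.000: state=(1.992, -0.239)
t=5.500: state=(1.814, -0.425)
t=6.000: state=(1.575, -0.535)
t=6.500: state=(1.266, -0.725)
t=7.000: state=(0.808, -1.183)
t=7.500: state=(-0.066, -2.549)
t=8.000: state=(-1.598, -2.418)
t=8.500: state=(-2.014, 0.100)
t=8.710: state=(-1.969, 0.298)
largest grid value and its neighbours: y(4.140)=3.39350, y(4.150)=3.39661, y(4.160)=3.39595
parabola through these three points peaks at t≈4.153 with y≈3.39681

max y = 3.397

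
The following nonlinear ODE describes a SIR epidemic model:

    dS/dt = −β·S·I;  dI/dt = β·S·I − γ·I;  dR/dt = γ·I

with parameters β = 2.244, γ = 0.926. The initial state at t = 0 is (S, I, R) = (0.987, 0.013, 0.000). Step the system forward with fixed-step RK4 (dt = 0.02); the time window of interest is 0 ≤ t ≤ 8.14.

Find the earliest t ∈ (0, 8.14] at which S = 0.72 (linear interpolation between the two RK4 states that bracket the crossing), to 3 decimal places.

t=0.000: state=(0.987, 0.013, 0.000)
step 1 (dt=0.02): k1=(-0.029, 0.017, 0.012), k2=(-0.029, 0.017, 0.012), k3=(-0.029, 0.017, 0.012), k4=(-0.030, 0.017, 0.012); state += dt/6·(k1+2k2+2k3+k4)
t=0.020: state=(0.986, 0.013, 0.000)
t=0.040: state=(0.986, 0.014, 0.000)
t=0.060: state=(0.985, 0.014, 0.001)
continuing one RK4 step at a time; state shown every 25 steps (Δt=0.5):
t=0.500: state=(0.967, 0.025, 0.008)
t=1.000: state=(0.931, 0.045, 0.024)
t=1.500: state=(0.870, 0.078, 0.052)
t=2.000: state=(0.778, 0.124, 0.098)
t=2.240: state=(0.723, 0.148, 0.128)
next step: t=2.260: state=(0.718, 0.151, 0.131) — S has crossed 0.72
linear interpolation between t=2.240 (0.72314) and t=2.260 (0.71831) → t≈2.253

t = 2.253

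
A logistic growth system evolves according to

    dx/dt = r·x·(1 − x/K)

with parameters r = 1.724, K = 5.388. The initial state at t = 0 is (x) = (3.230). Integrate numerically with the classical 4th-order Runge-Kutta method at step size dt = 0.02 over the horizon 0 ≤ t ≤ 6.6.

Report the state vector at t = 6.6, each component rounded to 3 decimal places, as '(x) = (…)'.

t=0.000: state=(3.230)
step 1 (dt=0.02): k1=(2.230), k2=(2.222), k3=(2.223), k4=(2.214); state += dt/6·(k1+2k2+2k3+k4)
t=0.020: state=(3.274)
t=0.040: state=(3.319)
t=0.060: state=(3.362)
continuing one RK4 step at a time; state shown every 25 steps (Δt=0.5):
t=0.500: state=(4.202)
t=1.000: state=(4.814)
t=1.500: state=(5.130)
t=2.000: state=(5.276)
t=2.500: state=(5.340)
t=3.000: state=(5.368)
t=3.500: state=(5.379)
t=4.000: state=(5.384)
t=4.500: state=(5.386)
t=5.000: state=(5.387)
t=5.500: state=(5.388)
t=6.000: state=(5.388)
t=6.500: state=(5.388)
t=6.600: state=(5.388)

(x) = (5.388)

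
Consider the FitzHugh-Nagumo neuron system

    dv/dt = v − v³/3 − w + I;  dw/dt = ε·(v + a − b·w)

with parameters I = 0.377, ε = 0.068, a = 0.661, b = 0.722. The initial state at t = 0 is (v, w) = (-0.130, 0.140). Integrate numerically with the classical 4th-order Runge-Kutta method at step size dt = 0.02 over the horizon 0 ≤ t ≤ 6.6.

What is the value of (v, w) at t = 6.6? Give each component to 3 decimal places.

t=0.000: state=(-0.130, 0.140)
step 1 (dt=0.02): k1=(0.108, 0.029), k2=(0.108, 0.029), k3=(0.109, 0.029), k4=(0.109, 0.029); state += dt/6·(k1+2k2+2k3+k4)
t=0.020: state=(-0.128, 0.141)
t=0.040: state=(-0.126, 0.141)
t=0.060: state=(-0.123, 0.142)
continuing one RK4 step at a time; state shown every 25 steps (Δt=0.5):
t=0.500: state=(-0.065, 0.155)
t=1.000: state=(0.032, 0.173)
t=1.500: state=(0.178, 0.195)
t=2.000: state=(0.399, 0.222)
t=2.500: state=(0.713, 0.257)
t=3.000: state=(1.085, 0.303)
t=3.500: state=(1.401, 0.360)
t=4.000: state=(1.579, 0.424)
t=4.500: state=(1.642, 0.490)
t=5.000: state=(1.647, 0.556)
t=5.500: state=(1.628, 0.620)
t=6.000: state=(1.598, 0.681)
t=6.500: state=(1.563, 0.740)
t=6.600: state=(1.556, 0.751)

(v, w) = (1.556, 0.751)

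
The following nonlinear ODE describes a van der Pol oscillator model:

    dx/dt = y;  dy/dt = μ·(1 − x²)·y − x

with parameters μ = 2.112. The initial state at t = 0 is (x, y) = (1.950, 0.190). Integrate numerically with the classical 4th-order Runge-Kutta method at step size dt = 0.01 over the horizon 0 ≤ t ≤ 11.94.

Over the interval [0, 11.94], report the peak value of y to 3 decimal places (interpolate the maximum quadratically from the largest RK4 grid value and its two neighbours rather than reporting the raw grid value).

max y = 3.954

t=0.000: state=(1.950, 0.190)
step 1 (dt=0.01): k1=(0.190, -3.075), k2=(0.175, -2.986), k3=(0.175, -2.988), k4=(0.160, -2.902); state += dt/6·(k1+2k2+2k3+k4)
t=0.010: state=(1.952, 0.160)
t=0.020: state=(1.953, 0.132)
t=0.030: state=(1.954, 0.105)
continuing one RK4 step at a time; state shown every 50 steps (Δt=0.5):
t=0.500: state=(1.867, -0.312)
t=1.000: state=(1.690, -0.392)
t=1.500: state=(1.472, -0.491)
t=2.000: state=(1.183, -0.690)
t=2.500: state=(0.726, -1.248)
t=3.000: state=(-0.311, -3.294)
t=3.500: state=(-1.893, -1.282)
t=4.000: state=(-1.984, 0.247)
t=4.500: state=(-1.830, 0.345)
t=5.000: state=(-1.642, 0.412)
t=5.500: state=(-1.410, 0.526)
t=6.000: state=(-1.095, 0.772)
t=6.500: state=(-0.559, 1.531)
t=7.000: state=(0.748, 3.880)
t=7.500: state=(1.993, 0.459)
t=8.000: state=(1.952, -0.287)
t=8.500: state=(1.788, -0.359)
t=9.000: state=(1.591, -0.434)
t=9.500: state=(1.345, -0.567)
t=10.000: state=(0.996, -0.879)
t=10.500: state=(0.352, -1.932)
t=11.000: state=(-1.219, -3.775)
t=11.500: state=(-2.020, -0.043)
t=11.940: state=(-1.934, 0.301)
largest grid value and its neighbours: y(7.040)=3.95115, y(7.050)=3.95403, y(7.060)=3.95029
parabola through these three points peaks at t≈7.049 with y≈3.95405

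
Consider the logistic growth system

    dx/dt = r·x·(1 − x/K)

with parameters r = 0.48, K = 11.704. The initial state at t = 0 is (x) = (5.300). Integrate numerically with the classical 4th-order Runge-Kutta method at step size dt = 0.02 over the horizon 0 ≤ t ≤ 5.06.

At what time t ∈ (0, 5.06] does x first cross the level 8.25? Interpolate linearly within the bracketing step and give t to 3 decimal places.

t=0.000: state=(5.300)
step 1 (dt=0.02): k1=(1.392), k2=(1.393), k3=(1.393), k4=(1.393); state += dt/6·(k1+2k2+2k3+k4)
t=0.020: state=(5.328)
t=0.040: state=(5.356)
t=0.060: state=(5.384)
continuing one RK4 step at a time; state shown every 10 steps (Δt=0.2):
t=0.200: state=(5.579)
t=0.400: state=(5.860)
t=0.600: state=(6.141)
t=0.800: state=(6.420)
t=1.000: state=(6.697)
t=1.200: state=(6.970)
t=1.400: state=(7.238)
t=1.600: state=(7.500)
t=1.800: state=(7.755)
t=2.000: state=(8.002)
t=2.200: state=(8.241)
next step: t=2.220: state=(8.264) — x has crossed 8.25
linear interpolation between t=2.200 (8.24051) and t=2.220 (8.26387) → t≈2.208

t = 2.208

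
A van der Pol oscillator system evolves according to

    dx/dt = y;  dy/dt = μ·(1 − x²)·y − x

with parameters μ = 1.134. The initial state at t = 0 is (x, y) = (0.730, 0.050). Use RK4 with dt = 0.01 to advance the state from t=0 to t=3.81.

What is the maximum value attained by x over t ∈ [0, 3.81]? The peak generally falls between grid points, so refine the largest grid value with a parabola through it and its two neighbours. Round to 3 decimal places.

max x = 0.732

t=0.000: state=(0.730, 0.050)
step 1 (dt=0.01): k1=(0.050, -0.704), k2=(0.046, -0.706), k3=(0.046, -0.706), k4=(0.043, -0.708); state += dt/6·(k1+2k2+2k3+k4)
t=0.010: state=(0.730, 0.043)
t=0.020: state=(0.731, 0.036)
t=0.030: state=(0.731, 0.029)
continuing one RK4 step at a time; state shown every 20 steps (Δt=0.2):
t=0.200: state=(0.725, -0.098)
t=0.400: state=(0.690, -0.261)
t=0.600: state=(0.620, -0.437)
t=0.800: state=(0.513, -0.633)
t=1.000: state=(0.365, -0.858)
t=1.200: state=(0.168, -1.118)
t=1.400: state=(-0.085, -1.412)
t=1.600: state=(-0.396, -1.695)
t=1.800: state=(-0.754, -1.848)
t=2.000: state=(-1.116, -1.708)
t=2.200: state=(-1.415, -1.246)
t=2.400: state=(-1.606, -0.664)
t=2.600: state=(-1.687, -0.175)
t=2.800: state=(-1.686, 0.162)
t=3.000: state=(-1.631, 0.383)
t=3.200: state=(-1.537, 0.541)
t=3.400: state=(-1.416, 0.674)
t=3.600: state=(-1.268, 0.808)
t=3.800: state=(-1.091, 0.965)
t=3.810: state=(-1.081, 0.974)
largest grid value and its neighbours: x(0.060)=0.73172, x(0.070)=0.73175, x(0.080)=0.73171
parabola through these three points peaks at t≈0.070 with x≈0.73175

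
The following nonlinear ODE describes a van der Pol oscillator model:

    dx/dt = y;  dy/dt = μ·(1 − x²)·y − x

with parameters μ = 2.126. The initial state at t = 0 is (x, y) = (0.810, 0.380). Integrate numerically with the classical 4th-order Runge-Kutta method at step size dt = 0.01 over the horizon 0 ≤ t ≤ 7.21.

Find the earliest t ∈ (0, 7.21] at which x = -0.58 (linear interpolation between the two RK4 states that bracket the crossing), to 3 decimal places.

t=0.000: state=(0.810, 0.380)
step 1 (dt=0.01): k1=(0.380, -0.532), k2=(0.377, -0.538), k3=(0.377, -0.538), k4=(0.375, -0.545); state += dt/6·(k1+2k2+2k3+k4)
t=0.010: state=(0.814, 0.375)
t=0.020: state=(0.817, 0.369)
t=0.030: state=(0.821, 0.363)
continuing one RK4 step at a time; state shown every 25 steps (Δt=0.25):
t=0.250: state=(0.885, 0.212)
t=0.500: state=(0.912, -0.003)
t=0.750: state=(0.882, -0.241)
t=1.000: state=(0.789, -0.510)
t=1.250: state=(0.620, -0.869)
t=1.500: state=(0.337, -1.452)
t=1.750: state=(-0.144, -2.473)
t=1.900: state=(-0.571, -3.199)
next step: t=1.910: state=(-0.603, -3.238) — x has crossed -0.58
linear interpolation between t=1.900 (-0.57065) and t=1.910 (-0.60284) → t≈1.903

t = 1.903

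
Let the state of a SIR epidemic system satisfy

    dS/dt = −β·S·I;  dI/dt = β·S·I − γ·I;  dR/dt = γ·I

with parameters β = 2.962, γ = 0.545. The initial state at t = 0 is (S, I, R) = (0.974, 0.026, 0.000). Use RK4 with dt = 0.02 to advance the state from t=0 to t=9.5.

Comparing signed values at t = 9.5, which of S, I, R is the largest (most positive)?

largest component: R

t=0.000: state=(0.974, 0.026, 0.000)
step 1 (dt=0.02): k1=(-0.075, 0.061, 0.014), k2=(-0.077, 0.062, 0.015), k3=(-0.077, 0.062, 0.015), k4=(-0.078, 0.064, 0.015); state += dt/6·(k1+2k2+2k3+k4)
t=0.020: state=(0.972, 0.027, 0.000)
t=0.040: state=(0.971, 0.029, 0.001)
t=0.060: state=(0.969, 0.030, 0.001)
continuing one RK4 step at a time; state shown every 25 steps (Δt=0.5):
t=0.500: state=(0.906, 0.080, 0.013)
t=1.000: state=(0.739, 0.210, 0.051)
t=1.500: state=(0.472, 0.395, 0.133)
t=2.000: state=(0.239, 0.502, 0.259)
t=2.500: state=(0.113, 0.491, 0.396)
t=3.000: state=(0.057, 0.422, 0.521)
t=3.500: state=(0.033, 0.342, 0.625)
t=4.000: state=(0.021, 0.271, 0.708)
t=4.500: state=(0.015, 0.212, 0.774)
t=5.000: state=(0.011, 0.164, 0.825)
t=5.500: state=(0.009, 0.127, 0.864)
t=6.000: state=(0.008, 0.098, 0.895)
t=6.500: state=(0.007, 0.075, 0.918)
t=7.000: state=(0.006, 0.058, 0.936)
t=7.500: state=(0.006, 0.044, 0.950)
t=8.000: state=(0.005, 0.034, 0.961)
t=8.500: state=(0.005, 0.026, 0.969)
t=9.000: state=(0.005, 0.020, 0.975)
t=9.500: state=(0.005, 0.015, 0.980)
compare at T: S=0.005, I=0.015, R=0.980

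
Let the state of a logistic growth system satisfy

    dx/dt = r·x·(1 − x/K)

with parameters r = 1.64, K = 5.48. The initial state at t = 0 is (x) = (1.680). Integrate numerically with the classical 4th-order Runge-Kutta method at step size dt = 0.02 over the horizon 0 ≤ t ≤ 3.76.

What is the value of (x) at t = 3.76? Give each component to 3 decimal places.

t=0.000: state=(1.680)
step 1 (dt=0.02): k1=(1.911), k2=(1.923), k3=(1.923), k4=(1.934); state += dt/6·(k1+2k2+2k3+k4)
t=0.020: state=(1.718)
t=0.040: state=(1.757)
t=0.060: state=(1.797)
continuing one RK4 step at a time; state shown every 10 steps (Δt=0.2):
t=0.200: state=(2.084)
t=0.400: state=(2.521)
t=0.600: state=(2.969)
t=0.800: state=(3.406)
t=1.000: state=(3.809)
t=1.200: state=(4.164)
t=1.400: state=(4.464)
t=1.600: state=(4.708)
t=1.800: state=(4.901)
t=2.000: state=(5.050)
t=2.200: state=(5.163)
t=2.400: state=(5.248)
t=2.600: state=(5.311)
t=2.800: state=(5.357)
t=3.000: state=(5.391)
t=3.200: state=(5.416)
t=3.400: state=(5.433)
t=3.600: state=(5.446)
t=3.760: state=(5.454)

(x) = (5.454)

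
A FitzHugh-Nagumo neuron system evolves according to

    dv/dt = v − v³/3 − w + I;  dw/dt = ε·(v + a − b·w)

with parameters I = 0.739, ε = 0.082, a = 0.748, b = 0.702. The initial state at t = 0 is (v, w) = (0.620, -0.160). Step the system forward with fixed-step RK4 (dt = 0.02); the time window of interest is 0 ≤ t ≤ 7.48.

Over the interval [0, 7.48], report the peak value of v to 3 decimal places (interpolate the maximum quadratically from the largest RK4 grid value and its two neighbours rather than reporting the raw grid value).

max v = 1.965

t=0.000: state=(0.620, -0.160)
step 1 (dt=0.02): k1=(1.440, 0.121), k2=(1.447, 0.122), k3=(1.447, 0.123), k4=(1.454, 0.124); state += dt/6·(k1+2k2+2k3+k4)
t=0.020: state=(0.649, -0.158)
t=0.040: state=(0.678, -0.155)
t=0.060: state=(0.708, -0.153)
continuing one RK4 step at a time; state shown every 25 steps (Δt=0.5):
t=0.500: state=(1.362, -0.085)
t=1.000: state=(1.828, 0.014)
t=1.500: state=(1.956, 0.121)
t=2.000: state=(1.960, 0.227)
t=2.500: state=(1.933, 0.329)
t=3.000: state=(1.899, 0.428)
t=3.500: state=(1.862, 0.522)
t=4.000: state=(1.825, 0.612)
t=4.500: state=(1.788, 0.698)
t=5.000: state=(1.750, 0.779)
t=5.500: state=(1.711, 0.858)
t=6.000: state=(1.672, 0.932)
t=6.500: state=(1.632, 1.002)
t=7.000: state=(1.591, 1.069)
t=7.480: state=(1.551, 1.130)
largest grid value and its neighbours: v(1.740)=1.96501, v(1.760)=1.96503, v(1.780)=1.96496
parabola through these three points peaks at t≈1.753 with v≈1.96503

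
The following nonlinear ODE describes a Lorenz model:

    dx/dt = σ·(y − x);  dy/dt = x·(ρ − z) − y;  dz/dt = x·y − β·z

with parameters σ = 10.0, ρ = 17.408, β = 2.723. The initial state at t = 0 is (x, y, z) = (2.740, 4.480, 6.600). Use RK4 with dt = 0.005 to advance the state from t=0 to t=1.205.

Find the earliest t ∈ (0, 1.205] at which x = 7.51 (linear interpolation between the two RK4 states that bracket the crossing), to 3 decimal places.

t=0.000: state=(2.740, 4.480, 6.600)
step 1 (dt=0.005): k1=(17.400, 25.134, -5.697), k2=(17.593, 25.581, -5.288), k3=(17.600, 25.582, -5.286), k4=(17.799, 26.032, -4.869); state += dt/6·(k1+2k2+2k3+k4)
t=0.005: state=(2.828, 4.608, 6.574)
t=0.010: state=(2.918, 4.740, 6.551)
t=0.015: state=(3.010, 4.877, 6.534)
continuing one RK4 step at a time; state shown every 10 steps (Δt=0.05):
t=0.050: state=(3.726, 5.968, 6.549)
t=0.100: state=(5.011, 7.926, 7.137)
t=0.150: state=(6.644, 10.240, 8.715)
t=0.170: state=(7.384, 11.176, 9.718)
next step: t=0.175: state=(7.575, 11.402, 10.006) — x has crossed 7.51
linear interpolation between t=0.170 (7.38429) and t=0.175 (7.57480) → t≈0.173

t = 0.173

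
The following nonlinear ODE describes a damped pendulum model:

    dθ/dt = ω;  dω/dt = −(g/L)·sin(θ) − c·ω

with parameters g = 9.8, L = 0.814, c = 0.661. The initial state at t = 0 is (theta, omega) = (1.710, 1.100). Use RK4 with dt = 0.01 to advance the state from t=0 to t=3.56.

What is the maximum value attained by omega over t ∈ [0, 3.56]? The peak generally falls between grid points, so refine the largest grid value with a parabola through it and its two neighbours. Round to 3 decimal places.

t=0.000: state=(1.710, 1.100)
step 1 (dt=0.01): k1=(1.100, -12.650), k2=(1.037, -12.599), k3=(1.037, -12.599), k4=(0.974, -12.549); state += dt/6·(k1+2k2+2k3+k4)
t=0.010: state=(1.720, 0.974)
t=0.020: state=(1.729, 0.849)
t=0.030: state=(1.737, 0.725)
continuing one RK4 step at a time; state shown every 20 steps (Δt=0.2):
t=0.200: state=(1.689, -1.260)
t=0.400: state=(1.224, -3.330)
t=0.600: state=(0.413, -4.536)
t=0.800: state=(-0.462, -3.875)
t=1.000: state=(-1.042, -1.810)
t=1.200: state=(-1.173, 0.469)
t=1.400: state=(-0.880, 2.365)
t=1.600: state=(-0.290, 3.317)
t=1.800: state=(0.347, 2.808)
t=2.000: state=(0.761, 1.224)
t=2.200: state=(0.823, -0.580)
t=2.400: state=(0.556, -1.974)
t=2.600: state=(0.095, -2.450)
t=2.800: state=(-0.349, -1.829)
t=3.000: state=(-0.591, -0.534)
t=3.200: state=(-0.560, 0.802)
t=3.400: state=(-0.302, 1.667)
t=3.560: state=(-0.018, 1.789)
largest grid value and its neighbours: omega(1.620)=3.33428, omega(1.630)=3.33694, omega(1.640)=3.33564
parabola through these three points peaks at t≈1.632 with omega≈3.33700

max omega = 3.337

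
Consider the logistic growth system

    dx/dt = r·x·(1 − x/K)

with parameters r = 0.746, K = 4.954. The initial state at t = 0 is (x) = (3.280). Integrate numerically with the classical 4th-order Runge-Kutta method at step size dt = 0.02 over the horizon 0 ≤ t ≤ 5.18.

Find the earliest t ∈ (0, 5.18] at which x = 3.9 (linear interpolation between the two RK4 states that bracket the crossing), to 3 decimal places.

t = 0.852

t=0.000: state=(3.280)
step 1 (dt=0.02): k1=(0.827), k2=(0.825), k3=(0.825), k4=(0.823); state += dt/6·(k1+2k2+2k3+k4)
t=0.020: state=(3.296)
t=0.040: state=(3.313)
t=0.060: state=(3.329)
continuing one RK4 step at a time; state shown every 10 steps (Δt=0.2):
t=0.200: state=(3.441)
t=0.400: state=(3.593)
t=0.600: state=(3.735)
t=0.800: state=(3.867)
t=0.840: state=(3.892)
next step: t=0.860: state=(3.905) — x has crossed 3.9
linear interpolation between t=0.840 (3.89242) and t=0.860 (3.90481) → t≈0.852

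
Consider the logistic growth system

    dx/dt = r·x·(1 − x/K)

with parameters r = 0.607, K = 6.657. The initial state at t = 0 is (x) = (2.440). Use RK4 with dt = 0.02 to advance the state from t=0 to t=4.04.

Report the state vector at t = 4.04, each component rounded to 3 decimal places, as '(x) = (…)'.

t=0.000: state=(2.440)
step 1 (dt=0.02): k1=(0.938), k2=(0.940), k3=(0.940), k4=(0.941); state += dt/6·(k1+2k2+2k3+k4)
t=0.020: state=(2.459)
t=0.040: state=(2.478)
t=0.060: state=(2.497)
continuing one RK4 step at a time; state shown every 10 steps (Δt=0.2):
t=0.200: state=(2.630)
t=0.400: state=(2.826)
t=0.600: state=(3.025)
t=0.800: state=(3.226)
t=1.000: state=(3.428)
t=1.200: state=(3.629)
t=1.400: state=(3.828)
t=1.600: state=(4.024)
t=1.800: state=(4.214)
t=2.000: state=(4.399)
t=2.200: state=(4.576)
t=2.400: state=(4.746)
t=2.600: state=(4.907)
t=2.800: state=(5.059)
t=3.000: state=(5.202)
t=3.200: state=(5.335)
t=3.400: state=(5.459)
t=3.600: state=(5.574)
t=3.800: state=(5.679)
t=4.000: state=(5.776)
t=4.040: state=(5.795)

(x) = (5.795)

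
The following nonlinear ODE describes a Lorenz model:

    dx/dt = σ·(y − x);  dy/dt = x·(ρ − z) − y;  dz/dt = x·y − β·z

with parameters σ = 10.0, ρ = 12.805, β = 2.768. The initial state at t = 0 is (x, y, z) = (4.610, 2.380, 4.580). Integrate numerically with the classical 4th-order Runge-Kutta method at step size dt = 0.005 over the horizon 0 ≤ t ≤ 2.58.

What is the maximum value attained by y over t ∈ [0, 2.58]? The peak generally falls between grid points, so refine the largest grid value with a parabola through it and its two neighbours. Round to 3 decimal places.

t=0.000: state=(4.610, 2.380, 4.580)
step 1 (dt=0.005): k1=(-22.300, 35.537, -1.706), k2=(-20.854, 35.009, -1.422), k3=(-20.903, 35.037, -1.421), k4=(-19.503, 34.534, -1.145); state += dt/6·(k1+2k2+2k3+k4)
t=0.005: state=(4.506, 2.555, 4.573)
t=0.010: state=(4.415, 2.726, 4.568)
t=0.015: state=(4.336, 2.892, 4.567)
continuing one RK4 step at a time; state shown every 20 steps (Δt=0.1):
t=0.100: state=(4.346, 5.412, 4.945)
t=0.200: state=(6.090, 8.311, 6.914)
t=0.300: state=(8.284, 10.098, 11.277)
t=0.400: state=(8.964, 8.273, 15.869)
t=0.500: state=(7.124, 4.543, 16.558)
t=0.600: state=(4.650, 2.567, 14.269)
t=0.700: state=(3.167, 2.263, 11.587)
t=0.800: state=(2.728, 2.692, 9.396)
t=0.900: state=(3.007, 3.575, 7.895)
t=1.000: state=(3.846, 4.954, 7.258)
t=1.100: state=(5.202, 6.775, 7.842)
t=1.200: state=(6.835, 8.389, 10.034)
t=1.300: state=(7.934, 8.383, 13.228)
t=1.400: state=(7.547, 6.389, 15.152)
t=1.500: state=(6.004, 4.319, 14.610)
t=1.600: state=(4.550, 3.429, 12.790)
t=1.700: state=(3.824, 3.480, 10.916)
t=1.800: state=(3.811, 4.100, 9.515)
t=1.900: state=(4.356, 5.137, 8.852)
t=2.000: state=(5.319, 6.426, 9.170)
t=2.100: state=(6.440, 7.483, 10.591)
t=2.200: state=(7.187, 7.536, 12.617)
t=2.300: state=(7.034, 6.402, 13.973)
t=2.400: state=(6.109, 5.021, 13.856)
t=2.500: state=(5.100, 4.256, 12.725)
t=2.580: state=(4.587, 4.160, 11.637)
largest grid value and its neighbours: y(0.300)=10.09816, y(0.305)=10.10582, y(0.310)=10.10299
parabola through these three points peaks at t≈0.306 with y≈10.10609

max y = 10.106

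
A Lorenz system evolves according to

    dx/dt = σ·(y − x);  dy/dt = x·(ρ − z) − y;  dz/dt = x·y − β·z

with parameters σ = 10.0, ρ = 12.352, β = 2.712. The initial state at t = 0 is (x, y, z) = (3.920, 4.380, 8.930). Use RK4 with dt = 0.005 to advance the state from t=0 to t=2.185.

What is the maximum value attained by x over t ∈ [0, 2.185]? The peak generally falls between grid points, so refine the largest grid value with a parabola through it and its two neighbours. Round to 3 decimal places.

max x = 6.959

t=0.000: state=(3.920, 4.380, 8.930)
step 1 (dt=0.005): k1=(4.600, 9.034, -7.049), k2=(4.711, 9.120, -6.862), k3=(4.710, 9.119, -6.861), k4=(4.820, 9.205, -6.673); state += dt/6·(k1+2k2+2k3+k4)
t=0.005: state=(3.944, 4.426, 8.896)
t=0.010: state=(3.968, 4.472, 8.863)
t=0.015: state=(3.994, 4.519, 8.833)
continuing one RK4 step at a time; state shown every 20 steps (Δt=0.1):
t=0.100: state=(4.584, 5.430, 8.634)
t=0.200: state=(5.548, 6.581, 9.274)
t=0.300: state=(6.506, 7.300, 10.809)
t=0.400: state=(6.958, 7.004, 12.556)
t=0.500: state=(6.585, 5.850, 13.427)
t=0.600: state=(5.682, 4.721, 13.050)
t=0.700: state=(4.841, 4.179, 11.957)
t=0.800: state=(4.410, 4.215, 10.783)
t=0.900: state=(4.436, 4.668, 9.922)
t=1.000: state=(4.837, 5.386, 9.601)
t=1.100: state=(5.474, 6.162, 9.944)
t=1.200: state=(6.117, 6.660, 10.880)
t=1.300: state=(6.459, 6.563, 11.992)
t=1.400: state=(6.305, 5.915, 12.661)
t=1.500: state=(5.774, 5.164, 12.575)
t=1.600: state=(5.200, 4.708, 11.931)
t=1.700: state=(4.849, 4.653, 11.130)
t=1.800: state=(4.812, 4.928, 10.494)
t=1.900: state=(5.055, 5.408, 10.229)
t=2.000: state=(5.472, 5.925, 10.422)
t=2.100: state=(5.897, 6.258, 11.006)
t=2.185: state=(6.116, 6.255, 11.614)
largest grid value and its neighbours: x(0.400)=6.95790, x(0.405)=6.95908, x(0.410)=6.95804
parabola through these three points peaks at t≈0.405 with x≈6.95908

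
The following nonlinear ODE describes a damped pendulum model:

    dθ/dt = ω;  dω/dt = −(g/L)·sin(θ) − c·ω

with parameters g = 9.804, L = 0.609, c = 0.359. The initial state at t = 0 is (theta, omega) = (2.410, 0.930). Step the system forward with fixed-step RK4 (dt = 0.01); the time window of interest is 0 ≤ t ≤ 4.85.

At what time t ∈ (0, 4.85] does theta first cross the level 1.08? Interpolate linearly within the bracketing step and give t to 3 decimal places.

t=0.000: state=(2.410, 0.930)
step 1 (dt=0.01): k1=(0.930, -11.089), k2=(0.875, -11.013), k3=(0.875, -11.016), k4=(0.820, -10.944); state += dt/6·(k1+2k2+2k3+k4)
t=0.010: state=(2.419, 0.820)
t=0.020: state=(2.426, 0.711)
t=0.030: state=(2.433, 0.604)
continuing one RK4 step at a time; state shown every 20 steps (Δt=0.2):
t=0.200: state=(2.386, -1.158)
t=0.400: state=(1.923, -3.581)
t=0.570: state=(1.110, -5.950)
next step: t=0.580: state=(1.050, -6.071) — theta has crossed 1.08
linear interpolation between t=0.570 (1.10970) and t=0.580 (1.04959) → t≈0.575

t = 0.575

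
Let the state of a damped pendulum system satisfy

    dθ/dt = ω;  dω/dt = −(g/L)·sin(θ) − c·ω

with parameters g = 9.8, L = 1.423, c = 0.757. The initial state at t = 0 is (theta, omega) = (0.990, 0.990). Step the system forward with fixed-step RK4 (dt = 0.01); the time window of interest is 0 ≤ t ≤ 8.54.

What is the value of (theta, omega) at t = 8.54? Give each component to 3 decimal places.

t=0.000: state=(0.990, 0.990)
step 1 (dt=0.01): k1=(0.990, -6.507), k2=(0.957, -6.501), k3=(0.957, -6.500), k4=(0.925, -6.494); state += dt/6·(k1+2k2+2k3+k4)
t=0.010: state=(1.000, 0.925)
t=0.020: state=(1.009, 0.860)
t=0.030: state=(1.017, 0.795)
continuing one RK4 step at a time; state shown every 50 steps (Δt=0.5):
t=0.500: state=(0.752, -1.686)
t=1.000: state=(-0.249, -1.756)
t=1.500: state=(-0.638, 0.267)
t=2.000: state=(-0.150, 1.350)
t=2.500: state=(0.364, 0.468)
t=3.000: state=(0.273, -0.703)
t=3.500: state=(-0.123, -0.652)
t=4.000: state=(-0.243, 0.185)
t=4.500: state=(-0.026, 0.532)
t=5.000: state=(0.154, 0.113)
t=5.500: state=(0.087, -0.314)
t=6.000: state=(-0.067, -0.218)
t=6.500: state=(-0.090, 0.117)
t=7.000: state=(0.006, 0.202)
t=7.500: state=(0.064, 0.010)
t=8.000: state=(0.025, -0.134)
t=8.500: state=(-0.033, -0.066)
t=8.540: state=(-0.035, -0.055)

(theta, omega) = (-0.035, -0.055)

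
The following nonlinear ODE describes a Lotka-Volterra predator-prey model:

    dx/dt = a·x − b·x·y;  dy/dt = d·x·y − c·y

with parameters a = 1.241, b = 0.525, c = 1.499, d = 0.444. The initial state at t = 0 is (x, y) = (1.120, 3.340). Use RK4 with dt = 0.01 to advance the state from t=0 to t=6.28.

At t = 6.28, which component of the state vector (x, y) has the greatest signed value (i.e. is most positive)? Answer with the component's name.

largest component: x

t=0.000: state=(1.120, 3.340)
step 1 (dt=0.01): k1=(-0.574, -3.346), k2=(-0.563, -3.333), k3=(-0.563, -3.333), k4=(-0.552, -3.321); state += dt/6·(k1+2k2+2k3+k4)
t=0.010: state=(1.114, 3.307)
t=0.020: state=(1.109, 3.274)
t=0.030: state=(1.104, 3.241)
continuing one RK4 step at a time; state shown every 25 steps (Δt=0.25):
t=0.250: state=(1.037, 2.585)
t=0.500: state=(1.049, 1.994)
t=0.750: state=(1.136, 1.547)
t=1.000: state=(1.294, 1.216)
t=1.250: state=(1.529, 0.977)
t=1.500: state=(1.856, 0.810)
t=1.750: state=(2.294, 0.700)
t=2.000: state=(2.866, 0.640)
t=2.250: state=(3.598, 0.629)
t=2.500: state=(4.508, 0.677)
t=2.750: state=(5.582, 0.813)
t=3.000: state=(6.727, 1.107)
t=3.250: state=(7.664, 1.699)
t=3.500: state=(7.835, 2.789)
t=3.750: state=(6.706, 4.351)
t=4.000: state=(4.704, 5.648)
t=4.250: state=(2.969, 5.908)
t=4.500: state=(1.928, 5.298)
t=4.750: state=(1.393, 4.365)
t=5.000: state=(1.139, 3.447)
t=5.250: state=(1.042, 2.671)
t=5.500: state=(1.043, 2.060)
t=5.750: state=(1.121, 1.596)
t=6.000: state=(1.270, 1.252)
t=6.250: state=(1.495, 1.003)
t=6.280: state=(1.527, 0.978)
compare at T: x=1.527, y=0.978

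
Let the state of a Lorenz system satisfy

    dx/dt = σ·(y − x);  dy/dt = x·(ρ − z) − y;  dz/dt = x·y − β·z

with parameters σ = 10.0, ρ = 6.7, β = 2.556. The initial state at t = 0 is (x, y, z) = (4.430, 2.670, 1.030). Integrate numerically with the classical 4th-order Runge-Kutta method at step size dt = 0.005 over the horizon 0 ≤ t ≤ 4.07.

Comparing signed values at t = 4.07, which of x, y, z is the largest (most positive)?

largest component: z

t=0.000: state=(4.430, 2.670, 1.030)
step 1 (dt=0.005): k1=(-17.600, 22.448, 9.195), k2=(-16.599, 22.042, 9.265), k3=(-16.634, 22.056, 9.267), k4=(-15.665, 21.665, 9.334); state += dt/6·(k1+2k2+2k3+k4)
t=0.005: state=(4.347, 2.780, 1.076)
t=0.010: state=(4.273, 2.887, 1.123)
t=0.015: state=(4.208, 2.990, 1.171)
continuing one RK4 step at a time; state shown every 40 steps (Δt=0.2):
t=0.200: state=(4.709, 5.579, 3.552)
t=0.400: state=(5.784, 5.694, 7.226)
t=0.600: state=(4.429, 3.463, 8.023)
t=0.800: state=(2.917, 2.456, 6.366)
t=1.000: state=(2.535, 2.568, 4.829)
t=1.200: state=(2.913, 3.233, 4.120)
t=1.400: state=(3.709, 4.147, 4.422)
t=1.600: state=(4.442, 4.671, 5.575)
t=1.800: state=(4.468, 4.275, 6.550)
t=2.000: state=(3.891, 3.580, 6.470)
t=2.200: state=(3.427, 3.297, 5.795)
t=2.400: state=(3.376, 3.444, 5.241)
t=2.600: state=(3.635, 3.805, 5.135)
t=2.800: state=(3.962, 4.096, 5.462)
t=3.000: state=(4.097, 4.091, 5.895)
t=3.200: state=(3.966, 3.858, 6.051)
t=3.400: state=(3.750, 3.660, 5.881)
t=3.600: state=(3.646, 3.635, 5.620)
t=3.800: state=(3.696, 3.749, 5.487)
t=4.000: state=(3.823, 3.885, 5.546)
t=4.070: state=(3.863, 3.916, 5.599)
compare at T: x=3.863, y=3.916, z=5.599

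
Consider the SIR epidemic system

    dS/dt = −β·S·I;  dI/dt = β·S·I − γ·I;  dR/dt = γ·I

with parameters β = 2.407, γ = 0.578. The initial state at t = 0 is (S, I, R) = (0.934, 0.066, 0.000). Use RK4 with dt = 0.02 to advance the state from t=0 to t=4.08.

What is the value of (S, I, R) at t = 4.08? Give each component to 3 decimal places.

t=0.000: state=(0.934, 0.066, 0.000)
step 1 (dt=0.02): k1=(-0.148, 0.110, 0.038), k2=(-0.151, 0.112, 0.039), k3=(-0.151, 0.112, 0.039), k4=(-0.153, 0.113, 0.039); state += dt/6·(k1+2k2+2k3+k4)
t=0.020: state=(0.931, 0.068, 0.001)
t=0.040: state=(0.928, 0.071, 0.002)
t=0.060: state=(0.925, 0.073, 0.002)
continuing one RK4 step at a time; state shown every 10 steps (Δt=0.2):
t=0.200: state=(0.900, 0.091, 0.009)
t=0.400: state=(0.854, 0.124, 0.021)
t=0.600: state=(0.797, 0.165, 0.038)
t=0.800: state=(0.728, 0.212, 0.060)
t=1.000: state=(0.649, 0.263, 0.087)
t=1.200: state=(0.565, 0.314, 0.121)
t=1.400: state=(0.480, 0.360, 0.160)
t=1.600: state=(0.400, 0.396, 0.204)
t=1.800: state=(0.329, 0.421, 0.251)
t=2.000: state=(0.267, 0.432, 0.300)
t=2.200: state=(0.217, 0.433, 0.350)
t=2.400: state=(0.177, 0.423, 0.400)
t=2.600: state=(0.145, 0.407, 0.448)
t=2.800: state=(0.119, 0.387, 0.494)
t=3.000: state=(0.100, 0.363, 0.537)
t=3.200: state=(0.084, 0.338, 0.578)
t=3.400: state=(0.072, 0.313, 0.615)
t=3.600: state=(0.062, 0.288, 0.650)
t=3.800: state=(0.055, 0.263, 0.682)
t=4.000: state=(0.048, 0.241, 0.711)
t=4.080: state=(0.046, 0.232, 0.722)

(S, I, R) = (0.046, 0.232, 0.722)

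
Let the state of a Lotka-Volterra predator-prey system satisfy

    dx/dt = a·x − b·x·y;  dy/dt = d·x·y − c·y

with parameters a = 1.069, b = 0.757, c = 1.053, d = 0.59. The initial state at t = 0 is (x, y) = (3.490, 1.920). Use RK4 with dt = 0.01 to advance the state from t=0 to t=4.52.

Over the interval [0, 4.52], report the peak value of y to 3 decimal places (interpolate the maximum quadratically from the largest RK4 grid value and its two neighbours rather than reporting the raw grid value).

t=0.000: state=(3.490, 1.920)
step 1 (dt=0.01): k1=(-1.342, 1.932), k2=(-1.365, 1.934), k3=(-1.365, 1.934), k4=(-1.387, 1.936); state += dt/6·(k1+2k2+2k3+k4)
t=0.010: state=(3.476, 1.939)
t=0.020: state=(3.462, 1.959)
t=0.030: state=(3.448, 1.978)
continuing one RK4 step at a time; state shown every 20 steps (Δt=0.2):
t=0.200: state=(3.139, 2.303)
t=0.400: state=(2.672, 2.631)
t=0.600: state=(2.184, 2.838)
t=0.800: state=(1.749, 2.897)
t=1.000: state=(1.402, 2.823)
t=1.200: state=(1.146, 2.656)
t=1.400: state=(0.965, 2.435)
t=1.600: state=(0.841, 2.194)
t=1.800: state=(0.761, 1.953)
t=2.000: state=(0.714, 1.725)
t=2.200: state=(0.692, 1.518)
t=2.400: state=(0.691, 1.334)
t=2.600: state=(0.708, 1.174)
t=2.800: state=(0.741, 1.035)
t=3.000: state=(0.792, 0.918)
t=3.200: state=(0.860, 0.820)
t=3.400: state=(0.947, 0.739)
t=3.600: state=(1.054, 0.673)
t=3.800: state=(1.184, 0.622)
t=4.000: state=(1.338, 0.585)
t=4.200: state=(1.520, 0.561)
t=4.400: state=(1.731, 0.550)
t=4.520: state=(1.872, 0.551)
largest grid value and its neighbours: y(0.770)=2.89696, y(0.780)=2.89719, y(0.790)=2.89708
parabola through these three points peaks at t≈0.782 with y≈2.89720

max y = 2.897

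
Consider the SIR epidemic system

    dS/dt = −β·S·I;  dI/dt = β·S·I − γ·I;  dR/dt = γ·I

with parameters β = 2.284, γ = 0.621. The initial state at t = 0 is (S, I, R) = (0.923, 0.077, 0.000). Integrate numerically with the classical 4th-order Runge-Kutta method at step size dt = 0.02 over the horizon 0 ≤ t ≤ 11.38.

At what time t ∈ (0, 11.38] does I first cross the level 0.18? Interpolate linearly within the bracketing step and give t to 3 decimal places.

t = 0.637

t=0.000: state=(0.923, 0.077, 0.000)
step 1 (dt=0.02): k1=(-0.162, 0.115, 0.048), k2=(-0.164, 0.116, 0.049), k3=(-0.164, 0.116, 0.049), k4=(-0.167, 0.117, 0.049); state += dt/6·(k1+2k2+2k3+k4)
t=0.020: state=(0.920, 0.079, 0.001)
t=0.040: state=(0.916, 0.082, 0.002)
t=0.060: state=(0.913, 0.084, 0.003)
continuing one RK4 step at a time; state shown every 25 steps (Δt=0.5):
t=0.500: state=(0.812, 0.153, 0.035)
t=0.620: state=(0.777, 0.176, 0.047)
next step: t=0.640: state=(0.770, 0.181, 0.049) — I has crossed 0.18
linear interpolation between t=0.620 (0.17650) and t=0.640 (0.18059) → t≈0.637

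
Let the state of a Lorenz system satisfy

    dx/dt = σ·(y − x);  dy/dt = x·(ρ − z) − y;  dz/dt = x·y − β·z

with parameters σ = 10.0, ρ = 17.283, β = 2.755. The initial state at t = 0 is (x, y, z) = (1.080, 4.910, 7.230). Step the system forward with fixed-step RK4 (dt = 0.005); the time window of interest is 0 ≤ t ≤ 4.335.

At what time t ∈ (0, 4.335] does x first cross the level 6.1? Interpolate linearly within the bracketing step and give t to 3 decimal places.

t=0.000: state=(1.080, 4.910, 7.230)
step 1 (dt=0.005): k1=(38.300, 5.947, -14.616), k2=(37.491, 6.938, -14.028), k3=(37.536, 6.913, -14.039), k4=(36.769, 7.888, -13.457); state += dt/6·(k1+2k2+2k3+k4)
t=0.005: state=(1.268, 4.945, 7.160)
t=0.010: state=(1.448, 4.989, 7.095)
t=0.015: state=(1.622, 5.042, 7.037)
t=0.155: state=(5.928, 9.399, 8.110)
next step: t=0.160: state=(6.103, 9.625, 8.283) — x has crossed 6.1
linear interpolation between t=0.155 (5.92801) and t=0.160 (6.10285) → t≈0.160

t = 0.160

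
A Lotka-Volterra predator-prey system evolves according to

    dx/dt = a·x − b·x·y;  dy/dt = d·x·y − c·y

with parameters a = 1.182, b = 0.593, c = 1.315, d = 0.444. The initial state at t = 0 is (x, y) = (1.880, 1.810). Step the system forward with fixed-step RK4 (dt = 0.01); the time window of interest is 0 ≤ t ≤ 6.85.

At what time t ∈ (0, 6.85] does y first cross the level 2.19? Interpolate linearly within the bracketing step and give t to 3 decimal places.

t = 2.755

t=0.000: state=(1.880, 1.810)
step 1 (dt=0.01): k1=(0.204, -0.869), k2=(0.209, -0.866), k3=(0.209, -0.866), k4=(0.214, -0.863); state += dt/6·(k1+2k2+2k3+k4)
t=0.010: state=(1.882, 1.801)
t=0.020: state=(1.884, 1.793)
t=0.030: state=(1.887, 1.784)
continuing one RK4 step at a time; state shown every 25 steps (Δt=0.25):
t=0.250: state=(1.961, 1.612)
t=0.500: state=(2.101, 1.453)
t=0.750: state=(2.298, 1.334)
t=1.000: state=(2.550, 1.256)
t=1.250: state=(2.853, 1.220)
t=1.500: state=(3.200, 1.228)
t=1.750: state=(3.571, 1.287)
t=2.000: state=(3.933, 1.406)
t=2.250: state=(4.236, 1.593)
t=2.500: state=(4.412, 1.856)
t=2.750: state=(4.397, 2.183)
next step: t=2.760: state=(4.392, 2.197) — y has crossed 2.19
linear interpolation between t=2.750 (2.18305) and t=2.760 (2.19698) → t≈2.755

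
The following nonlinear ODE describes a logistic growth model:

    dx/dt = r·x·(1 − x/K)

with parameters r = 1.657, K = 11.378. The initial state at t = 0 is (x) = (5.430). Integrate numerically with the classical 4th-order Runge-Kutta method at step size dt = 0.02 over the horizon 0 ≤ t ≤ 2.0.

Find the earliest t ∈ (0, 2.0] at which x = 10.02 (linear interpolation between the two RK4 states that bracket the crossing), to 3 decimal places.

t = 1.261

t=0.000: state=(5.430)
step 1 (dt=0.02): k1=(4.704), k2=(4.707), k3=(4.707), k4=(4.709); state += dt/6·(k1+2k2+2k3+k4)
t=0.020: state=(5.524)
t=0.040: state=(5.618)
t=0.060: state=(5.713)
continuing one RK4 step at a time; state shown every 5 steps (Δt=0.1):
t=0.100: state=(5.901)
t=0.200: state=(6.369)
t=0.300: state=(6.828)
t=0.400: state=(7.272)
t=0.500: state=(7.696)
t=0.600: state=(8.096)
t=0.700: state=(8.469)
t=0.800: state=(8.813)
t=0.900: state=(9.128)
t=1.000: state=(9.412)
t=1.100: state=(9.667)
t=1.200: state=(9.894)
t=1.260: state=(10.018)
next step: t=1.280: state=(10.057) — x has crossed 10.02
linear interpolation between t=1.260 (10.01777) and t=1.280 (10.05696) → t≈1.261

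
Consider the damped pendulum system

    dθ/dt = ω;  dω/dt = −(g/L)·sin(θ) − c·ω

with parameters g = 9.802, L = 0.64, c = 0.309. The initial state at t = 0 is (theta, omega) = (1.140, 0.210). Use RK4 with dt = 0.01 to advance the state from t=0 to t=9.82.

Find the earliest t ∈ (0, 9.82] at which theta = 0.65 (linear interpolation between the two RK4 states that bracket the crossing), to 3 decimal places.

t=0.000: state=(1.140, 0.210)
step 1 (dt=0.01): k1=(0.210, -13.981), k2=(0.140, -13.966), k3=(0.140, -13.964), k4=(0.070, -13.947); state += dt/6·(k1+2k2+2k3+k4)
t=0.010: state=(1.141, 0.070)
t=0.020: state=(1.141, -0.069)
t=0.030: state=(1.140, -0.208)
t=0.290: state=(0.654, -3.297)
next step: t=0.300: state=(0.621, -3.378) — theta has crossed 0.65
linear interpolation between t=0.290 (0.65403) and t=0.300 (0.62065) → t≈0.291

t = 0.291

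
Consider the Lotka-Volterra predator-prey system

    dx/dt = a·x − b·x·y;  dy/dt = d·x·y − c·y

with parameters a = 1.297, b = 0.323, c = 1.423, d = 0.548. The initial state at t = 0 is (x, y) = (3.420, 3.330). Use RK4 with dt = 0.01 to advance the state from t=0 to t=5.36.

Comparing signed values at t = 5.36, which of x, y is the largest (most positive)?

t=0.000: state=(3.420, 3.330)
step 1 (dt=0.01): k1=(0.757, 1.502), k2=(0.750, 1.513), k3=(0.750, 1.513), k4=(0.742, 1.523); state += dt/6·(k1+2k2+2k3+k4)
t=0.010: state=(3.427, 3.345)
t=0.020: state=(3.435, 3.360)
t=0.030: state=(3.442, 3.376)
continuing one RK4 step at a time; state shown every 20 steps (Δt=0.2):
t=0.200: state=(3.537, 3.670)
t=0.400: state=(3.571, 4.080)
t=0.600: state=(3.505, 4.527)
t=0.800: state=(3.343, 4.961)
t=1.000: state=(3.107, 5.318)
t=1.200: state=(2.834, 5.541)
t=1.400: state=(2.560, 5.601)
t=1.600: state=(2.317, 5.503)
t=1.800: state=(2.119, 5.276)
t=2.000: state=(1.972, 4.965)
t=2.200: state=(1.876, 4.610)
t=2.400: state=(1.827, 4.246)
t=2.600: state=(1.820, 3.900)
t=2.800: state=(1.853, 3.587)
t=3.000: state=(1.922, 3.317)
t=3.200: state=(2.025, 3.097)
t=3.400: state=(2.161, 2.930)
t=3.600: state=(2.328, 2.819)
t=3.800: state=(2.520, 2.765)
t=4.000: state=(2.732, 2.774)
t=4.200: state=(2.954, 2.849)
t=4.400: state=(3.171, 2.999)
t=4.600: state=(3.363, 3.229)
t=4.800: state=(3.504, 3.541)
t=5.000: state=(3.570, 3.928)
t=5.200: state=(3.540, 4.367)
t=5.360: state=(3.444, 4.726)
compare at T: x=3.444, y=4.726

largest component: y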